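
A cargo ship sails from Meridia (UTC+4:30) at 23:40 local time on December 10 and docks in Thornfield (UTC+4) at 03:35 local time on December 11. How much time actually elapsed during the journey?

Thornfield is 0:30 behind Meridia.
Clock-face elapsed time (ignoring zones) is 3 hours 55 minutes.
Actual elapsed = 3 hours 55 minutes + 0:30 = 4 hours 25 minutes.

4 hours 25 minutes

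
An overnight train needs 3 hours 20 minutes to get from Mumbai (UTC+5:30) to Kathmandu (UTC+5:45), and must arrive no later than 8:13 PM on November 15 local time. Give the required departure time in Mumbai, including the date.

4:38 PM on November 15

Target arrival in UTC: 8:13 PM − 5:45 = 2:28 PM on Nov 15.
Subtract 3 hours 20 minutes → departure 11:08 AM UTC on Nov 15.
Mumbai is UTC+5:30: 11:08 AM + 5:30 = 4:38 PM on Nov 15.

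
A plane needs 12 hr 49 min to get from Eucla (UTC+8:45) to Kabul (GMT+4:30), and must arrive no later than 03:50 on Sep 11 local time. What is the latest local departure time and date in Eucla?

19:16 on September 10

Target arrival in UTC: 03:50 − 4:30 = 23:20 on Sep 10.
Subtract 12 hours 49 minutes → departure 10:31 UTC on Sep 10.
Eucla is UTC+8:45: 10:31 + 8:45 = 19:16 on Sep 10.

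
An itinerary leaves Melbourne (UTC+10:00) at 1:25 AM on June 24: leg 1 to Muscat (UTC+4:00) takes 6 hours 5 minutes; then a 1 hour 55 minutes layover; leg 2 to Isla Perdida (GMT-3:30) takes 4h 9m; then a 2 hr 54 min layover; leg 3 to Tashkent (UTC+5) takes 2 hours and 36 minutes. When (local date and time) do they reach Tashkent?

2:04 PM on June 24

Convert departure to UTC: 1:25 AM − 10:00 = 3:25 PM UTC on Jun 23.
Add 6 hours and 5 minutes leg 1 → 9:30 PM UTC.
Add 1 hour 55 minutes layover in Muscat → 11:25 PM UTC.
Add 4 hours and 9 minutes leg 2 → 3:34 AM UTC (Jun 24).
Add 2 hours 54 minutes layover in Isla Perdida → 6:28 AM UTC.
Add 2 hours 36 minutes leg 3 → 9:04 AM UTC.
Tashkent is UTC+5:00, so local arrival = 9:04 AM + 5:00 = 2:04 PM on Jun 24.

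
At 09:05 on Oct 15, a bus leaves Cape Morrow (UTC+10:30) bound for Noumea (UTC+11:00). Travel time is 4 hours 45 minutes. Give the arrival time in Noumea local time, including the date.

14:20 on October 15

Convert departure to UTC: 09:05 − 10:30 = 22:35 UTC on Oct 14.
Add 4 hours 45 minutes travel time → 03:20 UTC (Oct 15).
Noumea is UTC+11:00, so local arrival = 03:20 + 11:00 = 14:20 on Oct 15.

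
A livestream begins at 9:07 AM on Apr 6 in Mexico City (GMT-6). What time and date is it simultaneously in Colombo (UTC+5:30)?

Colombo is 11:30 ahead of Mexico City.
Shift by the zone difference: 9:07 AM + 11:30 = 8:37 PM on Apr 6 in Colombo.

8:37 PM on Apr 6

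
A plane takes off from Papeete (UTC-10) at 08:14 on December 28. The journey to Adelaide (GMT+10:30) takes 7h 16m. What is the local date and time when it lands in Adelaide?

12:00 on December 29

Convert departure to UTC: 08:14 + 10:00 = 18:14 UTC on Dec 28.
Add 7 hours and 16 minutes travel time → 01:30 UTC (Dec 29).
Adelaide is UTC+10:30, so local arrival = 01:30 + 10:30 = 12:00 on Dec 29.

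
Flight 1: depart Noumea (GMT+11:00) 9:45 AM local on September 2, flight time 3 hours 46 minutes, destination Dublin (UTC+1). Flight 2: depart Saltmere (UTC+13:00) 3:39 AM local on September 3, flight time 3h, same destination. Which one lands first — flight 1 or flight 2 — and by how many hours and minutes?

the first, by 15 hours 8 minutes

Flight 1 in UTC: 9:45 AM − 11:00 = 10:45 PM on Sep 1.
+3 hours and 46 minutes → arrive 2:31 AM UTC on Sep 2.
Flight 2 in UTC: 3:39 AM − 13:00 = 2:39 PM on Sep 2.
+3 hours → arrive 5:39 PM UTC on Sep 2.
Flight 1 lands earlier by 15 hours 8 minutes.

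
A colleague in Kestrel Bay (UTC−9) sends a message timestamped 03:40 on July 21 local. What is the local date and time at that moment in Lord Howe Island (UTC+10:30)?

23:10 on Jul 21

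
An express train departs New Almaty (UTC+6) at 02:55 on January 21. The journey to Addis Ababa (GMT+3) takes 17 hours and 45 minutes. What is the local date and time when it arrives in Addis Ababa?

17:40 on January 21

Convert departure to UTC: 02:55 − 6:00 = 20:55 UTC on Jan 20.
Add 17 hours and 45 minutes travel time → 14:40 UTC (Jan 21).
Addis Ababa is UTC+3:00, so local arrival = 14:40 + 3:00 = 17:40 on Jan 21.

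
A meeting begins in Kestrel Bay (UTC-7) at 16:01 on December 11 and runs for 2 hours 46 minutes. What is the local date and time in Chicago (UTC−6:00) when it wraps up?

Convert start to UTC: 16:01 + 7:00 = 23:01 UTC on Dec 11.
Add 2 hours and 46 minutes duration → 01:47 UTC (Dec 12).
Chicago is UTC−6:00, so local end time = 01:47 − 6:00 = 19:47 on Dec 11.

19:47 on Dec 11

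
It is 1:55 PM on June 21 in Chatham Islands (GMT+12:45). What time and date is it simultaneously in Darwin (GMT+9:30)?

Darwin is 3:15 behind Chatham Islands.
Shift by the zone difference: 1:55 PM − 3:15 = 10:40 AM on Jun 21 in Darwin.

10:40 AM on June 21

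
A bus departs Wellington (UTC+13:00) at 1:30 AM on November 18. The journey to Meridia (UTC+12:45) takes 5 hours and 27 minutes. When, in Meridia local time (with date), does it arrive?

Meridia is 0:15 behind Wellington.
After 5 hours 27 minutes it is 6:57 AM in Wellington.
Shift by the zone difference: 6:57 AM − 0:15 = 6:42 AM on Nov 18 in Meridia.

6:42 AM on November 18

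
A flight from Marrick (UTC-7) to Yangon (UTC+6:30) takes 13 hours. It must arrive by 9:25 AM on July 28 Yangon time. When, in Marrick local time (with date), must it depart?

6:55 AM on Jul 27

Target arrival in UTC: 9:25 AM − 6:30 = 2:55 AM on Jul 28.
Subtract 13 hours → departure 1:55 PM UTC on Jul 27.
Marrick is UTC−7:00: 1:55 PM − 7:00 = 6:55 AM on Jul 27.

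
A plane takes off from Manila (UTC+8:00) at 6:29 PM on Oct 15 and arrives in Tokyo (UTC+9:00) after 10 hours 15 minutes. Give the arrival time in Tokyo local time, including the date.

5:44 AM on October 16

Convert departure to UTC: 6:29 PM − 8:00 = 10:29 AM UTC on Oct 15.
Add 10 hours and 15 minutes travel time → 8:44 PM UTC.
Tokyo is UTC+9:00, so local arrival = 8:44 PM + 9:00 = 5:44 AM on Oct 16.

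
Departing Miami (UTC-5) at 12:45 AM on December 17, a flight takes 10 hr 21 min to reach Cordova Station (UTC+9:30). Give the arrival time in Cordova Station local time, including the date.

1:36 AM on December 18

Convert departure to UTC: 12:45 AM + 5:00 = 5:45 AM UTC on Dec 17.
Add 10 hours and 21 minutes travel time → 4:06 PM UTC.
Cordova Station is UTC+9:30, so local arrival = 4:06 PM + 9:30 = 1:36 AM on Dec 18.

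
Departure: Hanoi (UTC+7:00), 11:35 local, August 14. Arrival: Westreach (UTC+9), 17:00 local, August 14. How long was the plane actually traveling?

Departure in UTC: 11:35 − 7:00 = 04:35 on Aug 14.
Arrival in UTC: 17:00 − 9:00 = 08:00 on Aug 14.
Elapsed = 08:00 − 04:35 = 3 hours 25 minutes.

3 hours 25 minutes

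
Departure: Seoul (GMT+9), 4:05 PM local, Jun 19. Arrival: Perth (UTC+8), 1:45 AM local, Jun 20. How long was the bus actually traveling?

Perth is 1:00 behind Seoul.
Clock-face elapsed time (ignoring zones) is 9 hours 40 minutes.
Actual elapsed = 9 hours 40 minutes + 1:00 = 10 hours 40 minutes.

10 hours 40 minutes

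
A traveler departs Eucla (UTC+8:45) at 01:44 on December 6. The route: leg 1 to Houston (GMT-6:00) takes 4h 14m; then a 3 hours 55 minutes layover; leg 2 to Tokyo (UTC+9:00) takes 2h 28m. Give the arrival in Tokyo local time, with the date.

12:36 on Dec 6

Convert departure to UTC: 01:44 − 8:45 = 16:59 UTC on Dec 5.
Add 4 hours and 14 minutes leg 1 → 21:13 UTC.
Add 3 hours and 55 minutes layover in Houston → 01:08 UTC (Dec 6).
Add 2 hours 28 minutes leg 2 → 03:36 UTC.
Tokyo is UTC+9:00, so local arrival = 03:36 + 9:00 = 12:36 on Dec 6.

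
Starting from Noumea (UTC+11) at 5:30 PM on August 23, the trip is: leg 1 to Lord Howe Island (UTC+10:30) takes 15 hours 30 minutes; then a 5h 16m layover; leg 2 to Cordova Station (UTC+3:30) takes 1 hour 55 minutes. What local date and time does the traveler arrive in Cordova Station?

Convert departure to UTC: 5:30 PM − 11:00 = 6:30 AM UTC on Aug 23.
Add 15 hours and 30 minutes leg 1 → 10:00 PM UTC.
Add 5 hours 16 minutes layover in Lord Howe Island → 3:16 AM UTC (Aug 24).
Add 1 hour 55 minutes leg 2 → 5:11 AM UTC.
Cordova Station is UTC+3:30, so local arrival = 5:11 AM + 3:30 = 8:41 AM on Aug 24.

8:41 AM on August 24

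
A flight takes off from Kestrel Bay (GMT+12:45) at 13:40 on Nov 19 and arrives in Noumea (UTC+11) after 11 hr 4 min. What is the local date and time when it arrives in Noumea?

Convert departure to UTC: 13:40 − 12:45 = 00:55 UTC on Nov 19.
Add 11 hours 4 minutes travel time → 11:59 UTC.
Noumea is UTC+11:00, so local arrival = 11:59 + 11:00 = 22:59 on Nov 19.

22:59 on November 19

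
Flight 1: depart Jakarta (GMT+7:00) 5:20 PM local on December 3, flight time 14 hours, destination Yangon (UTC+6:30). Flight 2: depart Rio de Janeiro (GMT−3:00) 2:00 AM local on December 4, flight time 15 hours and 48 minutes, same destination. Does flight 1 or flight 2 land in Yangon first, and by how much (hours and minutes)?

Flight 1 in UTC: 5:20 PM − 7:00 = 10:20 AM on Dec 3.
+14 hours → arrive 12:20 AM UTC on Dec 4.
Flight 2 in UTC: 2:00 AM + 3:00 = 5:00 AM on Dec 4.
+15 hours 48 minutes → arrive 8:48 PM UTC on Dec 4.
Flight 1 lands earlier by 20 hours 28 minutes.

the first, by 20 hours 28 minutes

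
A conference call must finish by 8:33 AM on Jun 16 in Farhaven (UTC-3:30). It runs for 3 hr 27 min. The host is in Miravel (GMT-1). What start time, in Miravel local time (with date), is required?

7:36 AM on June 16

Target end time in UTC: 8:33 AM + 3:30 = 12:03 PM on Jun 16.
Subtract 3 hours 27 minutes → start 8:36 AM UTC on Jun 16.
Miravel is UTC−1:00: 8:36 AM − 1:00 = 7:36 AM on Jun 16.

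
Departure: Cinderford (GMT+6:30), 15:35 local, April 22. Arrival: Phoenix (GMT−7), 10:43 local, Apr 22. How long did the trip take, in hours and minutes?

8 hours 38 minutes

Departure in UTC: 15:35 − 6:30 = 09:05 on Apr 22.
Arrival in UTC: 10:43 + 7:00 = 17:43 on Apr 22.
Elapsed = 17:43 − 09:05 = 8 hours 38 minutes.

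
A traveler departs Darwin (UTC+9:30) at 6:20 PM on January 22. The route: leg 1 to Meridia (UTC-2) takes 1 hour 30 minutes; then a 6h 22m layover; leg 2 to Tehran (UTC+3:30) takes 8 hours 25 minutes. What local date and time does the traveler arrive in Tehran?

Convert departure to UTC: 6:20 PM − 9:30 = 8:50 AM UTC on Jan 22.
Add 1 hour 30 minutes leg 1 → 10:20 AM UTC.
Add 6 hours and 22 minutes layover in Meridia → 4:42 PM UTC.
Add 8 hours and 25 minutes leg 2 → 1:07 AM UTC (Jan 23).
Tehran is UTC+3:30, so local arrival = 1:07 AM + 3:30 = 4:37 AM on Jan 23.

4:37 AM on January 23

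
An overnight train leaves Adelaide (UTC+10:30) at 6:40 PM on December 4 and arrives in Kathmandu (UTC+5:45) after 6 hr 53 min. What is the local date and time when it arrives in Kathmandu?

8:48 PM on December 4

Convert departure to UTC: 6:40 PM − 10:30 = 8:10 AM UTC on Dec 4.
Add 6 hours and 53 minutes travel time → 3:03 PM UTC.
Kathmandu is UTC+5:45, so local arrival = 3:03 PM + 5:45 = 8:48 PM on Dec 4.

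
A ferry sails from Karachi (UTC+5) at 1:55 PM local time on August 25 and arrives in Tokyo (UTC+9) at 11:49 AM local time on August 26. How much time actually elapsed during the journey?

17 hours 54 minutes

Departure in UTC: 1:55 PM − 5:00 = 8:55 AM on Aug 25.
Arrival in UTC: 11:49 AM − 9:00 = 2:49 AM on Aug 26.
Elapsed = 2:49 AM − 8:55 AM (+1 day) = 17 hours 54 minutes.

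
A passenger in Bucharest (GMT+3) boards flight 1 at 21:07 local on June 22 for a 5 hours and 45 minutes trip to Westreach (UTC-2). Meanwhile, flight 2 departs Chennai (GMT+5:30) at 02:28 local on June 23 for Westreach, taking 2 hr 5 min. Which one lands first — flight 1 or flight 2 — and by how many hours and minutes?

Flight 1 in UTC: 21:07 − 3:00 = 18:07 on Jun 22.
+5 hours 45 minutes → arrive 23:52 UTC on Jun 22.
Flight 2 in UTC: 02:28 − 5:30 = 20:58 on Jun 22.
+2 hours 5 minutes → arrive 23:03 UTC on Jun 22.
Flight 2 lands earlier by 49 minutes.

the second, by 49 minutes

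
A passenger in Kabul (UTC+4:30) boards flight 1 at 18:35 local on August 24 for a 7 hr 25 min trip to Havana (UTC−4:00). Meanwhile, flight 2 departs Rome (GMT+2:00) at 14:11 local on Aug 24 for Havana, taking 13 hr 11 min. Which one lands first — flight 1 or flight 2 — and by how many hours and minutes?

Flight 1 in UTC: 18:35 − 4:30 = 14:05 on Aug 24.
+7 hours and 25 minutes → arrive 21:30 UTC on Aug 24.
Flight 2 in UTC: 14:11 − 2:00 = 12:11 on Aug 24.
+13 hours and 11 minutes → arrive 01:22 UTC on Aug 25.
Flight 1 lands earlier by 3 hours 52 minutes.

the first, by 3 hours 52 minutes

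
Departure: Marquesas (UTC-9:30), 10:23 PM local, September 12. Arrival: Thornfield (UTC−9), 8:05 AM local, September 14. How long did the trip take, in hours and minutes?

33 hours 12 minutes

Thornfield is 0:30 ahead of Marquesas.
Clock-face elapsed time (ignoring zones) is 33 hours 42 minutes.
Actual elapsed = 33 hours 42 minutes − 0:30 = 33 hours 12 minutes.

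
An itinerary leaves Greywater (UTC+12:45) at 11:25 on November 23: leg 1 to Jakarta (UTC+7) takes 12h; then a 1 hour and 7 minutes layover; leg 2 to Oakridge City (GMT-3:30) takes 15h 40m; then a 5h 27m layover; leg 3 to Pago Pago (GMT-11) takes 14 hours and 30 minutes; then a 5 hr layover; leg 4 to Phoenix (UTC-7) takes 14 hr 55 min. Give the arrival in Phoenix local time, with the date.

12:19 on Nov 25

Convert departure to UTC: 11:25 − 12:45 = 22:40 UTC on Nov 22.
Add 12 hours leg 1 → 10:40 UTC (Nov 23).
Add 1 hour 7 minutes layover in Jakarta → 11:47 UTC.
Add 15 hours and 40 minutes leg 2 → 03:27 UTC (Nov 24).
Add 5 hours and 27 minutes layover in Oakridge City → 08:54 UTC.
Add 14 hours and 30 minutes leg 3 → 23:24 UTC.
Add 5 hours layover in Pago Pago → 04:24 UTC (Nov 25).
Add 14 hours and 55 minutes leg 4 → 19:19 UTC.
Phoenix is UTC−7:00, so local arrival = 19:19 − 7:00 = 12:19 on Nov 25.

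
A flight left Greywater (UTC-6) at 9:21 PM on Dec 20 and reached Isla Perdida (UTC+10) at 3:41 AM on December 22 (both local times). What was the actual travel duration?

Departure in UTC: 9:21 PM + 6:00 = 3:21 AM on Dec 21.
Arrival in UTC: 3:41 AM − 10:00 = 5:41 PM on Dec 21.
Elapsed = 5:41 PM − 3:21 AM = 14 hours 20 minutes.

14 hours 20 minutes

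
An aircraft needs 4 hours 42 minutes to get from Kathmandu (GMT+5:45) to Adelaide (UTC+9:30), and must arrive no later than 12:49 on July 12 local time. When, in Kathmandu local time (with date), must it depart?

04:22 on July 12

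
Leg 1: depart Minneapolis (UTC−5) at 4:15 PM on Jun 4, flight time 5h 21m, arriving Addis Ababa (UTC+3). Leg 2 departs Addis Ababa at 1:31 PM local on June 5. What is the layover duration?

Convert departure to UTC: 4:15 PM + 5:00 = 9:15 PM UTC on Jun 4.
Add 5 hours 21 minutes flight time → 2:36 AM UTC (Jun 5).
Addis Ababa is UTC+3:00, so local arrival = 2:36 AM + 3:00 = 5:36 AM on Jun 5.
Layover = 1:31 PM − 5:36 AM = 7 hours 55 minutes.

7 hours 55 minutes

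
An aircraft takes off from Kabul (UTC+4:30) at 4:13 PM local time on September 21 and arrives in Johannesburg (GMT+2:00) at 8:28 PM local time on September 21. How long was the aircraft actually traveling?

6 hours 45 minutes

Departure in UTC: 4:13 PM − 4:30 = 11:43 AM on Sep 21.
Arrival in UTC: 8:28 PM − 2:00 = 6:28 PM on Sep 21.
Elapsed = 6:28 PM − 11:43 AM = 6 hours 45 minutes.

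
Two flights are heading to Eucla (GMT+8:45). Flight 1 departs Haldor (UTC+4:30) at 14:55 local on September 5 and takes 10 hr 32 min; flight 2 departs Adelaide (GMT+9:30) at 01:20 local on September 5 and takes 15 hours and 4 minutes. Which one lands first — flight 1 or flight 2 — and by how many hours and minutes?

Flight 1 in UTC: 14:55 − 4:30 = 10:25 on Sep 5.
+10 hours 32 minutes → arrive 20:57 UTC on Sep 5.
Flight 2 in UTC: 01:20 − 9:30 = 15:50 on Sep 4.
+15 hours 4 minutes → arrive 06:54 UTC on Sep 5.
Flight 2 lands earlier by 14 hours 3 minutes.

the second, by 14 hours 3 minutes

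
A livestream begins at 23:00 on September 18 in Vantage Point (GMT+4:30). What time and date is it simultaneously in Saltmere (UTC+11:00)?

05:30 on September 19

In UTC: 23:00 − 4:30 = 18:30 on Sep 18.
Saltmere is UTC+11:00: 18:30 + 11:00 = 05:30 on Sep 19.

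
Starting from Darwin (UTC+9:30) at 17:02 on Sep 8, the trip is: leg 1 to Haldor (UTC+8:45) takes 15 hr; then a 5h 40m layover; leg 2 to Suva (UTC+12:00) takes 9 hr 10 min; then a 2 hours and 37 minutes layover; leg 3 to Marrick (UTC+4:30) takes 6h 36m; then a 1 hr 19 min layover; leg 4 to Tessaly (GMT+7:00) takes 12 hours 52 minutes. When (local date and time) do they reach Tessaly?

19:46 on September 10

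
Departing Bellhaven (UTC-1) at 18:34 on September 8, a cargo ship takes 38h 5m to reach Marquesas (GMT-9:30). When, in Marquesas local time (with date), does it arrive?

Convert departure to UTC: 18:34 + 1:00 = 19:34 UTC on Sep 8.
Add 38 hours and 5 minutes travel time → 09:39 UTC (Sep 10).
Marquesas is UTC−9:30, so local arrival = 09:39 − 9:30 = 00:09 on Sep 10.

00:09 on September 10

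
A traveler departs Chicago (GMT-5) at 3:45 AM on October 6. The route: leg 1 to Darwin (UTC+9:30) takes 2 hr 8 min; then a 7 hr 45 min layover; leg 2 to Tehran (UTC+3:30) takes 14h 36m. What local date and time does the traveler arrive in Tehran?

12:44 PM on Oct 7

Convert departure to UTC: 3:45 AM + 5:00 = 8:45 AM UTC on Oct 6.
Add 2 hours and 8 minutes leg 1 → 10:53 AM UTC.
Add 7 hours and 45 minutes layover in Darwin → 6:38 PM UTC.
Add 14 hours 36 minutes leg 2 → 9:14 AM UTC (Oct 7).
Tehran is UTC+3:30, so local arrival = 9:14 AM + 3:30 = 12:44 PM on Oct 7.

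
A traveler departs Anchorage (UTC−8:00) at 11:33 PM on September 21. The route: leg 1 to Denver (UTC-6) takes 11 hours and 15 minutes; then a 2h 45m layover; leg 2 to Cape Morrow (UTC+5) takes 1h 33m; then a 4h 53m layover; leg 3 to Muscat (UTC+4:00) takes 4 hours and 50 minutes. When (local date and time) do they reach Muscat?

12:49 PM on Sep 23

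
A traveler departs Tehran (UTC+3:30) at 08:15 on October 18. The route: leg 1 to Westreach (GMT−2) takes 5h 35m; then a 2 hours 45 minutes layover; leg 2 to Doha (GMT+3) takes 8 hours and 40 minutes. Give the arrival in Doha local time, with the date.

00:45 on October 19

Convert departure to UTC: 08:15 − 3:30 = 04:45 UTC on Oct 18.
Add 5 hours and 35 minutes leg 1 → 10:20 UTC.
Add 2 hours 45 minutes layover in Westreach → 13:05 UTC.
Add 8 hours 40 minutes leg 2 → 21:45 UTC.
Doha is UTC+3:00, so local arrival = 21:45 + 3:00 = 00:45 on Oct 19.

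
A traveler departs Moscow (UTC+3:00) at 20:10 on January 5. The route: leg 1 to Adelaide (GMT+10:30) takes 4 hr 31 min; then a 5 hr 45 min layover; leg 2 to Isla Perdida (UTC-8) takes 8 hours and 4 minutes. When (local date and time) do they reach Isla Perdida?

03:30 on January 6

Convert departure to UTC: 20:10 − 3:00 = 17:10 UTC on Jan 5.
Add 4 hours 31 minutes leg 1 → 21:41 UTC.
Add 5 hours and 45 minutes layover in Adelaide → 03:26 UTC (Jan 6).
Add 8 hours 4 minutes leg 2 → 11:30 UTC.
Isla Perdida is UTC−8:00, so local arrival = 11:30 − 8:00 = 03:30 on Jan 6.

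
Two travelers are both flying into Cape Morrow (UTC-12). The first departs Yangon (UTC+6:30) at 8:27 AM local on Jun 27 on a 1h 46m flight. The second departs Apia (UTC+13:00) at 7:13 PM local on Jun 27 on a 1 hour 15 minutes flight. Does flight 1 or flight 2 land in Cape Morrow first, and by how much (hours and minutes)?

Flight 1 in UTC: 8:27 AM − 6:30 = 1:57 AM on Jun 27.
+1 hour and 46 minutes → arrive 3:43 AM UTC on Jun 27.
Flight 2 in UTC: 7:13 PM − 13:00 = 6:13 AM on Jun 27.
+1 hour and 15 minutes → arrive 7:28 AM UTC on Jun 27.
Flight 1 lands earlier by 3 hours 45 minutes.

the first, by 3 hours 45 minutes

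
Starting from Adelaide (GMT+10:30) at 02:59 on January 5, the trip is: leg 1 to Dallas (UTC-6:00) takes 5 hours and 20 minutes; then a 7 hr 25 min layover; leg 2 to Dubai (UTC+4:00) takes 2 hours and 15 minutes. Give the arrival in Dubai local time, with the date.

11:29 on Jan 5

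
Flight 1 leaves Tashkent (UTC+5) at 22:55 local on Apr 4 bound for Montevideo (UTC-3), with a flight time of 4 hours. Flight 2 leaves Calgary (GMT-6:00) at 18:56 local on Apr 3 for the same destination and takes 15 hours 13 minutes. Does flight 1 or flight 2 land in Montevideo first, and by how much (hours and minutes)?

the second, by 5 hours 46 minutes

Flight 1 in UTC: 22:55 − 5:00 = 17:55 on Apr 4.
+4 hours → arrive 21:55 UTC on Apr 4.
Flight 2 in UTC: 18:56 + 6:00 = 00:56 on Apr 4.
+15 hours 13 minutes → arrive 16:09 UTC on Apr 4.
Flight 2 lands earlier by 5 hours 46 minutes.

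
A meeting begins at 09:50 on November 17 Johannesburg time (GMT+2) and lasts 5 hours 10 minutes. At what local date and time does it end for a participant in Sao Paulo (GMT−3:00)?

Convert start to UTC: 09:50 − 2:00 = 07:50 UTC on Nov 17.
Add 5 hours and 10 minutes duration → 13:00 UTC.
Sao Paulo is UTC−3:00, so local end time = 13:00 − 3:00 = 10:00 on Nov 17.

10:00 on November 17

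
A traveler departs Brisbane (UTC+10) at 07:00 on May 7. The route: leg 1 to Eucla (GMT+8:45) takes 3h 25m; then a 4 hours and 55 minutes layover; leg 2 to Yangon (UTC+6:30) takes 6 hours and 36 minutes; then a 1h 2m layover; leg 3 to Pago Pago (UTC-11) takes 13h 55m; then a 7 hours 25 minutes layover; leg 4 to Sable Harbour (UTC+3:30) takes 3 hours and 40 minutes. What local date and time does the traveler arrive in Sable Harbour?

Convert departure to UTC: 07:00 − 10:00 = 21:00 UTC on May 6.
Add 3 hours and 25 minutes leg 1 → 00:25 UTC (May 7).
Add 4 hours 55 minutes layover in Eucla → 05:20 UTC.
Add 6 hours 36 minutes leg 2 → 11:56 UTC.
Add 1 hour 2 minutes layover in Yangon → 12:58 UTC.
Add 13 hours 55 minutes leg 3 → 02:53 UTC (May 8).
Add 7 hours and 25 minutes layover in Pago Pago → 10:18 UTC.
Add 3 hours 40 minutes leg 4 → 13:58 UTC.
Sable Harbour is UTC+3:30, so local arrival = 13:58 + 3:30 = 17:28 on May 8.

17:28 on May 8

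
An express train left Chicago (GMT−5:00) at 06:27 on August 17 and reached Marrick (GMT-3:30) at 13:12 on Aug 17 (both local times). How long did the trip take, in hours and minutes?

Marrick is 1:30 ahead of Chicago.
Clock-face elapsed time (ignoring zones) is 6 hours 45 minutes.
Actual elapsed = 6 hours 45 minutes − 1:30 = 5 hours 15 minutes.

5 hours 15 minutes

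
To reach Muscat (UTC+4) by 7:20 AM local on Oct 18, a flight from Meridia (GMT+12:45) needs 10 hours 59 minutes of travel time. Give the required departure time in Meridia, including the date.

Target arrival in UTC: 7:20 AM − 4:00 = 3:20 AM on Oct 18.
Subtract 10 hours and 59 minutes → departure 4:21 PM UTC on Oct 17.
Meridia is UTC+12:45: 4:21 PM + 12:45 = 5:06 AM on Oct 18.

5:06 AM on October 18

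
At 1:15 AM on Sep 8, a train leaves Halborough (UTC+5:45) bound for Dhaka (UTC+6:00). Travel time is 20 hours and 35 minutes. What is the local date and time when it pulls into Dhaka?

10:05 PM on September 8

Convert departure to UTC: 1:15 AM − 5:45 = 7:30 PM UTC on Sep 7.
Add 20 hours and 35 minutes travel time → 4:05 PM UTC (Sep 8).
Dhaka is UTC+6:00, so local arrival = 4:05 PM + 6:00 = 10:05 PM on Sep 8.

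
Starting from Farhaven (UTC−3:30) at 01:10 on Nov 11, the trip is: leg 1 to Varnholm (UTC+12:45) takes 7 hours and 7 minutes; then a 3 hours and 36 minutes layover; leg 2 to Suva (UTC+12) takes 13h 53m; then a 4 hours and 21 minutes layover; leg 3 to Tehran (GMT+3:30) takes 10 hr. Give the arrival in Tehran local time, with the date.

23:07 on November 12

Convert departure to UTC: 01:10 + 3:30 = 04:40 UTC on Nov 11.
Add 7 hours and 7 minutes leg 1 → 11:47 UTC.
Add 3 hours and 36 minutes layover in Varnholm → 15:23 UTC.
Add 13 hours and 53 minutes leg 2 → 05:16 UTC (Nov 12).
Add 4 hours 21 minutes layover in Suva → 09:37 UTC.
Add 10 hours leg 3 → 19:37 UTC.
Tehran is UTC+3:30, so local arrival = 19:37 + 3:30 = 23:07 on Nov 12.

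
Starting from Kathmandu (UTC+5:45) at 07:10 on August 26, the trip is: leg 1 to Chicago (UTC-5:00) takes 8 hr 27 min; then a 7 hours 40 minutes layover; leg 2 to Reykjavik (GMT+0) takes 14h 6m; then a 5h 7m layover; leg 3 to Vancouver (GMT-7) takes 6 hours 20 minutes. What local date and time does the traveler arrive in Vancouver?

12:05 on August 27

Convert departure to UTC: 07:10 − 5:45 = 01:25 UTC on Aug 26.
Add 8 hours and 27 minutes leg 1 → 09:52 UTC.
Add 7 hours 40 minutes layover in Chicago → 17:32 UTC.
Add 14 hours and 6 minutes leg 2 → 07:38 UTC (Aug 27).
Add 5 hours and 7 minutes layover in Reykjavik → 12:45 UTC.
Add 6 hours 20 minutes leg 3 → 19:05 UTC.
Vancouver is UTC−7:00, so local arrival = 19:05 − 7:00 = 12:05 on Aug 27.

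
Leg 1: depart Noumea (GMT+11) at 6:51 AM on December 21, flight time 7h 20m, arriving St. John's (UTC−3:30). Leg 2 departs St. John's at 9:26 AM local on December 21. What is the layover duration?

Convert departure to UTC: 6:51 AM − 11:00 = 7:51 PM UTC on Dec 20.
Add 7 hours 20 minutes flight time → 3:11 AM UTC (Dec 21).
St. John's is UTC−3:30, so local arrival = 3:11 AM − 3:30 = 11:41 PM on Dec 20.
Layover = 9:26 AM − 11:41 PM (+1 day) = 9 hours 45 minutes.

9 hours 45 minutes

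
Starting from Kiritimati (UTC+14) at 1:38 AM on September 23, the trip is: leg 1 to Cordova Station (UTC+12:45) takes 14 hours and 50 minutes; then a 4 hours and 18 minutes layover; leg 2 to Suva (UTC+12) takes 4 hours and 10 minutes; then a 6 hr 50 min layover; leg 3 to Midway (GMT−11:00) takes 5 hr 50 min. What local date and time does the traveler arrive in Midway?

12:36 PM on September 23

Convert departure to UTC: 1:38 AM − 14:00 = 11:38 AM UTC on Sep 22.
Add 14 hours 50 minutes leg 1 → 2:28 AM UTC (Sep 23).
Add 4 hours and 18 minutes layover in Cordova Station → 6:46 AM UTC.
Add 4 hours and 10 minutes leg 2 → 10:56 AM UTC.
Add 6 hours 50 minutes layover in Suva → 5:46 PM UTC.
Add 5 hours and 50 minutes leg 3 → 11:36 PM UTC.
Midway is UTC−11:00, so local arrival = 11:36 PM − 11:00 = 12:36 PM on Sep 23.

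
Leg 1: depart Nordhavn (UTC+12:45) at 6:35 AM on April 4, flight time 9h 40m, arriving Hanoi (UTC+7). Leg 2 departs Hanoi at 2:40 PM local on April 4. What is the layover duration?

4 hours 10 minutes

Convert departure to UTC: 6:35 AM − 12:45 = 5:50 PM UTC on Apr 3.
Add 9 hours 40 minutes flight time → 3:30 AM UTC (Apr 4).
Hanoi is UTC+7:00, so local arrival = 3:30 AM + 7:00 = 10:30 AM on Apr 4.
Layover = 2:40 PM − 10:30 AM = 4 hours 10 minutes.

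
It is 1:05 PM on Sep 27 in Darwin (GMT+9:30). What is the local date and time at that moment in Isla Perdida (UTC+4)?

7:35 AM on September 27

In UTC: 1:05 PM − 9:30 = 3:35 AM on Sep 27.
Isla Perdida is UTC+4:00: 3:35 AM + 4:00 = 7:35 AM on Sep 27.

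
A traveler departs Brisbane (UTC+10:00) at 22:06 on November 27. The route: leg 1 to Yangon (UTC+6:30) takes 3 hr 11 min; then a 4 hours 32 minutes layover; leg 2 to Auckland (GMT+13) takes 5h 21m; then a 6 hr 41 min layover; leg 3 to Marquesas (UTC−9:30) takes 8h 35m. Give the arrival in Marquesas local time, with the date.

Convert departure to UTC: 22:06 − 10:00 = 12:06 UTC on Nov 27.
Add 3 hours 11 minutes leg 1 → 15:17 UTC.
Add 4 hours and 32 minutes layover in Yangon → 19:49 UTC.
Add 5 hours 21 minutes leg 2 → 01:10 UTC (Nov 28).
Add 6 hours and 41 minutes layover in Auckland → 07:51 UTC.
Add 8 hours and 35 minutes leg 3 → 16:26 UTC.
Marquesas is UTC−9:30, so local arrival = 16:26 − 9:30 = 06:56 on Nov 28.

06:56 on November 28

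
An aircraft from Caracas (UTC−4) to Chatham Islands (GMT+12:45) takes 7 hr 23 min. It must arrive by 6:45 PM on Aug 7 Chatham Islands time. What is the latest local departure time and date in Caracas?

Target arrival in UTC: 6:45 PM − 12:45 = 6:00 AM on Aug 7.
Subtract 7 hours 23 minutes → departure 10:37 PM UTC on Aug 6.
Caracas is UTC−4:00: 10:37 PM − 4:00 = 6:37 PM on Aug 6.

6:37 PM on August 6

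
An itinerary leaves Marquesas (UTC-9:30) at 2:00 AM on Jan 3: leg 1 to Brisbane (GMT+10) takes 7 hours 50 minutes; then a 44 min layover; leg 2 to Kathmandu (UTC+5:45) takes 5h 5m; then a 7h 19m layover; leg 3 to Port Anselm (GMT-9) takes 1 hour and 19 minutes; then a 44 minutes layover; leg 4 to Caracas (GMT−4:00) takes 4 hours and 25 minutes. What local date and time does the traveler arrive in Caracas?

10:56 AM on January 4

Convert departure to UTC: 2:00 AM + 9:30 = 11:30 AM UTC on Jan 3.
Add 7 hours 50 minutes leg 1 → 7:20 PM UTC.
Add 44 minutes layover in Brisbane → 8:04 PM UTC.
Add 5 hours and 5 minutes leg 2 → 1:09 AM UTC (Jan 4).
Add 7 hours and 19 minutes layover in Kathmandu → 8:28 AM UTC.
Add 1 hour and 19 minutes leg 3 → 9:47 AM UTC.
Add 44 minutes layover in Port Anselm → 10:31 AM UTC.
Add 4 hours 25 minutes leg 4 → 2:56 PM UTC.
Caracas is UTC−4:00, so local arrival = 2:56 PM − 4:00 = 10:56 AM on Jan 4.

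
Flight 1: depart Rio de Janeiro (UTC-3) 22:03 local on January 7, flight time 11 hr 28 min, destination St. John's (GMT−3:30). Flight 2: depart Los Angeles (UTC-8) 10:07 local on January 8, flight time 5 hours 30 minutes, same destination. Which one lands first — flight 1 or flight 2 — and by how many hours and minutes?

Flight 1 in UTC: 22:03 + 3:00 = 01:03 on Jan 8.
+11 hours and 28 minutes → arrive 12:31 UTC on Jan 8.
Flight 2 in UTC: 10:07 + 8:00 = 18:07 on Jan 8.
+5 hours and 30 minutes → arrive 23:37 UTC on Jan 8.
Flight 1 lands earlier by 11 hours 6 minutes.

the first, by 11 hours 6 minutes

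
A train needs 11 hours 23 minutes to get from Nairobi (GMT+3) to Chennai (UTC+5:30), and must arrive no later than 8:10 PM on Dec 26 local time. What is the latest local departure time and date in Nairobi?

6:17 AM on December 26

Target arrival in UTC: 8:10 PM − 5:30 = 2:40 PM on Dec 26.
Subtract 11 hours 23 minutes → departure 3:17 AM UTC on Dec 26.
Nairobi is UTC+3:00: 3:17 AM + 3:00 = 6:17 AM on Dec 26.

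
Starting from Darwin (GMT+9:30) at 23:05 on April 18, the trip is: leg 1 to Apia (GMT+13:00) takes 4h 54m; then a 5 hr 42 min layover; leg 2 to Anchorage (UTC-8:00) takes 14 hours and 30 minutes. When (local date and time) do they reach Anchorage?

Convert departure to UTC: 23:05 − 9:30 = 13:35 UTC on Apr 18.
Add 4 hours and 54 minutes leg 1 → 18:29 UTC.
Add 5 hours 42 minutes layover in Apia → 00:11 UTC (Apr 19).
Add 14 hours and 30 minutes leg 2 → 14:41 UTC.
Anchorage is UTC−8:00, so local arrival = 14:41 − 8:00 = 06:41 on Apr 19.

06:41 on April 19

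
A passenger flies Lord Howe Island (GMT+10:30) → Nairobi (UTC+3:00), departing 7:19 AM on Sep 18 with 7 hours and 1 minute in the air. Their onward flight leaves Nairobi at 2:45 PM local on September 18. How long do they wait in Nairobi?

7 hours 55 minutes

Convert departure to UTC: 7:19 AM − 10:30 = 8:49 PM UTC on Sep 17.
Add 7 hours and 1 minute flight time → 3:50 AM UTC (Sep 18).
Nairobi is UTC+3:00, so local arrival = 3:50 AM + 3:00 = 6:50 AM on Sep 18.
Layover = 2:45 PM − 6:50 AM = 7 hours 55 minutes.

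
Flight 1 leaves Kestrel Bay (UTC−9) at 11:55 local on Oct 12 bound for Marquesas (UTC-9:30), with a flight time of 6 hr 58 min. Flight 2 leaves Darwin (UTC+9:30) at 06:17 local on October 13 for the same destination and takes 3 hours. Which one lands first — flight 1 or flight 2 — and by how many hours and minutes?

Flight 1 in UTC: 11:55 + 9:00 = 20:55 on Oct 12.
+6 hours and 58 minutes → arrive 03:53 UTC on Oct 13.
Flight 2 in UTC: 06:17 − 9:30 = 20:47 on Oct 12.
+3 hours → arrive 23:47 UTC on Oct 12.
Flight 2 lands earlier by 4 hours 6 minutes.

the second, by 4 hours 6 minutes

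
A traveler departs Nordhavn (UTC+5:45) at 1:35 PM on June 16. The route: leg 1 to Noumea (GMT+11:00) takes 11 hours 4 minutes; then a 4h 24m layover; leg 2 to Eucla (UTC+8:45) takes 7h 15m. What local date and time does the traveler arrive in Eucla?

Convert departure to UTC: 1:35 PM − 5:45 = 7:50 AM UTC on Jun 16.
Add 11 hours and 4 minutes leg 1 → 6:54 PM UTC.
Add 4 hours 24 minutes layover in Noumea → 11:18 PM UTC.
Add 7 hours 15 minutes leg 2 → 6:33 AM UTC (Jun 17).
Eucla is UTC+8:45, so local arrival = 6:33 AM + 8:45 = 3:18 PM on Jun 17.

3:18 PM on June 17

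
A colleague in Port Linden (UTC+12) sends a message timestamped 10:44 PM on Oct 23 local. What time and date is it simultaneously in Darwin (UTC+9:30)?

8:14 PM on Oct 23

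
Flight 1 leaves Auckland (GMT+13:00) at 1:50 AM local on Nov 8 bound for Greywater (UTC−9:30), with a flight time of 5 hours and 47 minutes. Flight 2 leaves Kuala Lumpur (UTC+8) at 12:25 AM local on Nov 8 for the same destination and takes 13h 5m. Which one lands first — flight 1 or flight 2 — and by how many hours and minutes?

Flight 1 in UTC: 1:50 AM − 13:00 = 12:50 PM on Nov 7.
+5 hours 47 minutes → arrive 6:37 PM UTC on Nov 7.
Flight 2 in UTC: 12:25 AM − 8:00 = 4:25 PM on Nov 7.
+13 hours and 5 minutes → arrive 5:30 AM UTC on Nov 8.
Flight 1 lands earlier by 10 hours 53 minutes.

the first, by 10 hours 53 minutes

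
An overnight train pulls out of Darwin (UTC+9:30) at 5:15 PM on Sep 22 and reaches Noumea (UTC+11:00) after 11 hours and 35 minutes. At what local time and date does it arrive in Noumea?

Convert departure to UTC: 5:15 PM − 9:30 = 7:45 AM UTC on Sep 22.
Add 11 hours and 35 minutes travel time → 7:20 PM UTC.
Noumea is UTC+11:00, so local arrival = 7:20 PM + 11:00 = 6:20 AM on Sep 23.

6:20 AM on September 23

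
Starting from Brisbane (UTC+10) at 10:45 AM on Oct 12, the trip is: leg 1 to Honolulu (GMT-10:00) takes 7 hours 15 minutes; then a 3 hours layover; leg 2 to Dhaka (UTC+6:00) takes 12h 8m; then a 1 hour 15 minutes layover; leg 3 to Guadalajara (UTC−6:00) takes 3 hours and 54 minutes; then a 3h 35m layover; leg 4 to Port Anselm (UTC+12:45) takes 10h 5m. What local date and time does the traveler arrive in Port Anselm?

Convert departure to UTC: 10:45 AM − 10:00 = 12:45 AM UTC on Oct 12.
Add 7 hours 15 minutes leg 1 → 8:00 AM UTC.
Add 3 hours layover in Honolulu → 11:00 AM UTC.
Add 12 hours 8 minutes leg 2 → 11:08 PM UTC.
Add 1 hour and 15 minutes layover in Dhaka → 12:23 AM UTC (Oct 13).
Add 3 hours and 54 minutes leg 3 → 4:17 AM UTC.
Add 3 hours and 35 minutes layover in Guadalajara → 7:52 AM UTC.
Add 10 hours 5 minutes leg 4 → 5:57 PM UTC.
Port Anselm is UTC+12:45, so local arrival = 5:57 PM + 12:45 = 6:42 AM on Oct 14.

6:42 AM on Oct 14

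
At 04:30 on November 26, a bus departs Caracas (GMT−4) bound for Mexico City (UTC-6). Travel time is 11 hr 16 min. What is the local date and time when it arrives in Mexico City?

13:46 on Nov 26

Convert departure to UTC: 04:30 + 4:00 = 08:30 UTC on Nov 26.
Add 11 hours and 16 minutes travel time → 19:46 UTC.
Mexico City is UTC−6:00, so local arrival = 19:46 − 6:00 = 13:46 on Nov 26.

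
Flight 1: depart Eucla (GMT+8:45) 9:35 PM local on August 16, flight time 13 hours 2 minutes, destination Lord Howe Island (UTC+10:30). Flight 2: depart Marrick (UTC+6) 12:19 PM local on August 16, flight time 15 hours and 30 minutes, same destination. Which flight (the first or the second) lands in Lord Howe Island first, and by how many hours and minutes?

Flight 1 in UTC: 9:35 PM − 8:45 = 12:50 PM on Aug 16.
+13 hours 2 minutes → arrive 1:52 AM UTC on Aug 17.
Flight 2 in UTC: 12:19 PM − 6:00 = 6:19 AM on Aug 16.
+15 hours 30 minutes → arrive 9:49 PM UTC on Aug 16.
Flight 2 lands earlier by 4 hours 3 minutes.

the second, by 4 hours 3 minutes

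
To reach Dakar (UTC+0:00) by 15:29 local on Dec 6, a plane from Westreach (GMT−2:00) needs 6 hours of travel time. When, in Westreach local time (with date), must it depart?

07:29 on Dec 6

Target arrival is already UTC: 15:29 on Dec 6.
Subtract 6 hours → departure 09:29 UTC on Dec 6.
Westreach is UTC−2:00: 09:29 − 2:00 = 07:29 on Dec 6.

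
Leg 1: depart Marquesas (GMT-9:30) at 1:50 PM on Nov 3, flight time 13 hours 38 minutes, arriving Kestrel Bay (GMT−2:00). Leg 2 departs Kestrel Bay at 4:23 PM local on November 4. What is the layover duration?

5 hours 25 minutes

Convert departure to UTC: 1:50 PM + 9:30 = 11:20 PM UTC on Nov 3.
Add 13 hours and 38 minutes flight time → 12:58 PM UTC (Nov 4).
Kestrel Bay is UTC−2:00, so local arrival = 12:58 PM − 2:00 = 10:58 AM on Nov 4.
Layover = 4:23 PM − 10:58 AM = 5 hours 25 minutes.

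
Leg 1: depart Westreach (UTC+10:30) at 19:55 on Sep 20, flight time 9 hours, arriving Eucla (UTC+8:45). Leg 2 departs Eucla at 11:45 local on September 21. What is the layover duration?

8 hours 35 minutes

Convert departure to UTC: 19:55 − 10:30 = 09:25 UTC on Sep 20.
Add 9 hours flight time → 18:25 UTC.
Eucla is UTC+8:45, so local arrival = 18:25 + 8:45 = 03:10 on Sep 21.
Layover = 11:45 − 03:10 = 8 hours 35 minutes.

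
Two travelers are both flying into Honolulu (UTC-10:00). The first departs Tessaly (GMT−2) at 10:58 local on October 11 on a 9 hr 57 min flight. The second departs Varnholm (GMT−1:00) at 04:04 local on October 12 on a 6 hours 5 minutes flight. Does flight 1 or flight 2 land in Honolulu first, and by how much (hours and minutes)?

Flight 1 in UTC: 10:58 + 2:00 = 12:58 on Oct 11.
+9 hours and 57 minutes → arrive 22:55 UTC on Oct 11.
Flight 2 in UTC: 04:04 + 1:00 = 05:04 on Oct 12.
+6 hours and 5 minutes → arrive 11:09 UTC on Oct 12.
Flight 1 lands earlier by 12 hours 14 minutes.

the first, by 12 hours 14 minutes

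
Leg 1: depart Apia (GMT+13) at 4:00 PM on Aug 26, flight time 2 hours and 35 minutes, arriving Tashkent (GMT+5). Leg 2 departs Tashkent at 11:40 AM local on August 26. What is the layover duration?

1 hour 5 minutes

Convert departure to UTC: 4:00 PM − 13:00 = 3:00 AM UTC on Aug 26.
Add 2 hours 35 minutes flight time → 5:35 AM UTC.
Tashkent is UTC+5:00, so local arrival = 5:35 AM + 5:00 = 10:35 AM on Aug 26.
Layover = 11:40 AM − 10:35 AM = 1 hour 5 minutes.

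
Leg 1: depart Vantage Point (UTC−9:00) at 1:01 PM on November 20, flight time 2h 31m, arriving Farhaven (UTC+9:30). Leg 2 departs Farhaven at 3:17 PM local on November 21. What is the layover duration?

Convert departure to UTC: 1:01 PM + 9:00 = 10:01 PM UTC on Nov 20.
Add 2 hours and 31 minutes flight time → 12:32 AM UTC (Nov 21).
Farhaven is UTC+9:30, so local arrival = 12:32 AM + 9:30 = 10:02 AM on Nov 21.
Layover = 3:17 PM − 10:02 AM = 5 hours 15 minutes.

5 hours 15 minutes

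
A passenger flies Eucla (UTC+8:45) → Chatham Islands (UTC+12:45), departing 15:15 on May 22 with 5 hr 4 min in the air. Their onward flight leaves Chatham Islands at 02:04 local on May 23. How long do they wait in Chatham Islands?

1 hour 45 minutes

Convert departure to UTC: 15:15 − 8:45 = 06:30 UTC on May 22.
Add 5 hours and 4 minutes flight time → 11:34 UTC.
Chatham Islands is UTC+12:45, so local arrival = 11:34 + 12:45 = 00:19 on May 23.
Layover = 02:04 − 00:19 = 1 hour 45 minutes.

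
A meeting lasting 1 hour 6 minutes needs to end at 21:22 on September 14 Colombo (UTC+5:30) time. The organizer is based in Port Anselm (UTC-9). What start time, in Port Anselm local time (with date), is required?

Target end time in UTC: 21:22 − 5:30 = 15:52 on Sep 14.
Subtract 1 hour and 6 minutes → start 14:46 UTC on Sep 14.
Port Anselm is UTC−9:00: 14:46 − 9:00 = 05:46 on Sep 14.

05:46 on September 14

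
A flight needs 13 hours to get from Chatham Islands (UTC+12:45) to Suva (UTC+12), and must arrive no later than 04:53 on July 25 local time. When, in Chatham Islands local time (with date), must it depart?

16:38 on July 24

Target arrival in UTC: 04:53 − 12:00 = 16:53 on Jul 24.
Subtract 13 hours → departure 03:53 UTC on Jul 24.
Chatham Islands is UTC+12:45: 03:53 + 12:45 = 16:38 on Jul 24.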